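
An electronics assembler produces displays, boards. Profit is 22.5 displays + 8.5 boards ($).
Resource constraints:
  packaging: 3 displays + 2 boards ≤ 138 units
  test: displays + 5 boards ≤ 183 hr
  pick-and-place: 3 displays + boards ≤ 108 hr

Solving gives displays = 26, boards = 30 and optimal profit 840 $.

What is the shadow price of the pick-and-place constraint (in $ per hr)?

At the optimum: packaging uses 138 of 138 (binding); test uses 176 of 183 (slack = 7); pick-and-place uses 108 of 108 (binding).
By complementary slackness, y = 0 for the non-binding constraint.
The binding rows give the dual system: 3·y_packaging + 3·y_pick-and-place = 22.5 and 2·y_packaging + 1·y_pick-and-place = 8.5.
Solving: y_packaging = 1, y_pick-and-place = 6.5.
Shadow price of pick-and-place = 6.5.

6.5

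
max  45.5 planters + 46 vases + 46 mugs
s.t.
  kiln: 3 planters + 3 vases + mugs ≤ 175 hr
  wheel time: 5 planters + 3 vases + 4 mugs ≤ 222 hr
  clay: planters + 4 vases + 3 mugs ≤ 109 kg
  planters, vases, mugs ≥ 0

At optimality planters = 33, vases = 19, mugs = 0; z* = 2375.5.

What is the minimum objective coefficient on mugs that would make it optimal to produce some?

Binding: wheel time and clay. Non-binding: kiln (19 unused).
Slack constraints have shadow price 0 (complementary slackness).
Dual feasibility on the basic columns requires 5·y_wheel time + 1·y_clay = 45.5, 3·y_wheel time + 4·y_clay = 46.
→ y_wheel time = 8 and y_clay = 5.5.
mugs enters the basis when its profit ≥ yᵀa₃ = 8·4 + 5.5·3 = 48.5.

48.5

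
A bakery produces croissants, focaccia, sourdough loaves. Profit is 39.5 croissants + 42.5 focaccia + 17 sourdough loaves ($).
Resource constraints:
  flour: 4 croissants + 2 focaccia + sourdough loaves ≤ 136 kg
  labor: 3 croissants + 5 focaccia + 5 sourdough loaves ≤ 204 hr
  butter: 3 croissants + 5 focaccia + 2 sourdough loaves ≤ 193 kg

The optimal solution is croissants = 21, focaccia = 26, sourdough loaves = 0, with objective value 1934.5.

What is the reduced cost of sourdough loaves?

At the optimum: flour uses 136 of 136 (binding); labor uses 193 of 204 (slack = 11); butter uses 193 of 193 (binding).
Since labor is not tight, its dual is 0.
The binding rows give the dual system: 4·y_flour + 3·y_butter = 39.5 and 2·y_flour + 5·y_butter = 42.5.
This yields shadow prices y_flour = 5, y_butter = 6.5.
Reduced cost of sourdough loaves: c₃ − yᵀa₃ = 17 − (5·1 + 6.5·2) = 17 − 18 = -1.

-1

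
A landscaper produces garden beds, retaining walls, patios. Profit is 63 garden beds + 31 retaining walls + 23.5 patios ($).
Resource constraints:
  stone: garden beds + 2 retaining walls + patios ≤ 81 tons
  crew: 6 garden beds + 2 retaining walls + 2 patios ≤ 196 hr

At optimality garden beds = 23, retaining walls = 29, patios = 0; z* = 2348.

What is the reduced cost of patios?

-1.5

At the optimum: stone uses 81 of 81 (binding); crew uses 196 of 196 (binding).
The binding rows give the dual system: 1·y_stone + 6·y_crew = 63 and 2·y_stone + 2·y_crew = 31.
→ y_stone = 6 and y_crew = 9.5.
Reduced cost of patios: c₃ − yᵀa₃ = 23.5 − (6·1 + 9.5·2) = 23.5 − 25 = -1.5.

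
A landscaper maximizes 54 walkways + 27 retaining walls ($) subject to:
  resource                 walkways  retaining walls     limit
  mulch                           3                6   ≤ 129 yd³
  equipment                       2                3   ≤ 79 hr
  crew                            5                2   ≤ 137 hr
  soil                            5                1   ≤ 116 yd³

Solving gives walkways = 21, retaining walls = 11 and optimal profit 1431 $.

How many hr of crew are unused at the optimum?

crew used = 5·21 + 2·11 = 127; slack = 137 − 127 = 10.

10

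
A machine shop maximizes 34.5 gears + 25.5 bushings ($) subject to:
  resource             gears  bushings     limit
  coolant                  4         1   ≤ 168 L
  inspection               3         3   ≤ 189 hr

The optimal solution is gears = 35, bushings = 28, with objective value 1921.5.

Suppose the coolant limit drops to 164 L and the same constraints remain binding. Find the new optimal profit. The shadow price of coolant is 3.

Δb = -4, so new z* = 1921.5 + (3)·(-4) = 1921.5 − 12 = 1909.5.

1909.5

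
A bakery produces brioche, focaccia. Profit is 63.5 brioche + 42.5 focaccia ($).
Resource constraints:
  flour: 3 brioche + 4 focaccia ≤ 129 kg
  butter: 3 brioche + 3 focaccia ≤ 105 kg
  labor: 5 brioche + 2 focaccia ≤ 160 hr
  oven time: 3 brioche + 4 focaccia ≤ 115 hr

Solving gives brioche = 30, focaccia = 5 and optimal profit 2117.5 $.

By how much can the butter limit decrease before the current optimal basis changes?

Binding constraints: butter, labor. The basis is B = [[3,3],[5,2]] with det -9.
Per unit decrease in butter, x* moves by d = (0.2222, -0.5556).
The basis stays optimal until focaccia reaches 0; allowable decrease = 9 kg.

9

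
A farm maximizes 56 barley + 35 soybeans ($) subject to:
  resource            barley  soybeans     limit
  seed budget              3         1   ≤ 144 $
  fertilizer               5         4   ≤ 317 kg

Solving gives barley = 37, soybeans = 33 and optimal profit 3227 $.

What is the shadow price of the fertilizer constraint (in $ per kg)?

At the optimum: seed budget uses 144 of 144 (binding); fertilizer uses 317 of 317 (binding).
Dual feasibility on the basic columns requires 3·y_seed budget + 5·y_fertilizer = 56, 1·y_seed budget + 4·y_fertilizer = 35.
This yields shadow prices y_seed budget = 7, y_fertilizer = 7.
Shadow price of fertilizer = 7.

7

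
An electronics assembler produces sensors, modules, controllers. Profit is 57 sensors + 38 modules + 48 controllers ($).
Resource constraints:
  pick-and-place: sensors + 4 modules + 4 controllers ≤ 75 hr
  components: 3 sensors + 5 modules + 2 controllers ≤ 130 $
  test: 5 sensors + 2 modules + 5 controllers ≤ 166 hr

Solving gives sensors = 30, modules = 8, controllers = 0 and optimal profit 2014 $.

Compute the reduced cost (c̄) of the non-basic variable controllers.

Binding: components and test. Non-binding: pick-and-place (13 unused).
Slack constraints have shadow price 0 (complementary slackness).
The binding rows give the dual system: 3·y_components + 5·y_test = 57 and 5·y_components + 2·y_test = 38.
Solving: y_components = 4, y_test = 9.
Reduced cost of controllers: c₃ − yᵀa₃ = 48 − (4·2 + 9·5) = 48 − 53 = -5.

-5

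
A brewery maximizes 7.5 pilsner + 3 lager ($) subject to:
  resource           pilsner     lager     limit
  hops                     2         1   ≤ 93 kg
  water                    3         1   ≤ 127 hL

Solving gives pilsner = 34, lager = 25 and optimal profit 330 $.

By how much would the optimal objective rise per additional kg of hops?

Both hops and water are binding at x*.
Dual feasibility on the basic columns requires 2·y_hops + 3·y_water = 7.5, 1·y_hops + 1·y_water = 3.
→ y_hops = 1.5 and y_water = 1.5.
Shadow price of hops = 1.5.

1.5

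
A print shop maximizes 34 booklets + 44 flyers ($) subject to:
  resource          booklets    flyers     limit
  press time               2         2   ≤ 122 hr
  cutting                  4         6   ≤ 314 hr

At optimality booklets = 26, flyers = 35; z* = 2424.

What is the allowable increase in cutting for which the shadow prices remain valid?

Binding constraints: press time, cutting. The basis is B = [[2,2],[4,6]] with det 4.
Per unit increase in cutting, x* moves by d = (-0.5, 0.5).
The basis stays optimal until booklets reaches 0; allowable increase = 52 hr.

52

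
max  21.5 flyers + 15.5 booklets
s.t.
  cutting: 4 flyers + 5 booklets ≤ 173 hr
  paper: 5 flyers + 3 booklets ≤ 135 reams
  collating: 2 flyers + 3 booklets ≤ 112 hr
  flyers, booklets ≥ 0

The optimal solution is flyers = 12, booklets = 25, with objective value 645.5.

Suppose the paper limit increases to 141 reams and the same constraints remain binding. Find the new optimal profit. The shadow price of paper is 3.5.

Δb = 6, so new z* = 645.5 + (3.5)·(6) = 645.5 + 21 = 666.5.

666.5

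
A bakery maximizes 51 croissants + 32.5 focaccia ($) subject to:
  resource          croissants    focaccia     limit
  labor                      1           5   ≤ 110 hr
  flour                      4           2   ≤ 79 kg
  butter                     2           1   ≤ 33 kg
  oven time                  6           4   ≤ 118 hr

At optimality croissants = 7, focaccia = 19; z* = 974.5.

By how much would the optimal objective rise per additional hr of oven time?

7

Check each constraint at x*: labor 102/110 (slack 8); flour 66/79 (slack 13); butter 33/33 (tight); oven time 118/118 (tight).
By complementary slackness, y = 0 for the non-binding constraints.
The binding rows give the dual system: 2·y_butter + 6·y_oven time = 51 and 1·y_butter + 4·y_oven time = 32.5.
→ y_butter = 4.5 and y_oven time = 7.
Shadow price of oven time = 7.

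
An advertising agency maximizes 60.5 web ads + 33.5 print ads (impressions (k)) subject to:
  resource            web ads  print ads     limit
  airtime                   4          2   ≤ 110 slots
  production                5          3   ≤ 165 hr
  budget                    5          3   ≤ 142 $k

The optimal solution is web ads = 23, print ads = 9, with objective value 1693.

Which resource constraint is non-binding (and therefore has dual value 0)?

airtime: 110/110 (binding)
production: 142/165 (slack 23)
budget: 142/142 (binding)
By complementary slackness, a constraint with positive slack has shadow price 0 → production.

production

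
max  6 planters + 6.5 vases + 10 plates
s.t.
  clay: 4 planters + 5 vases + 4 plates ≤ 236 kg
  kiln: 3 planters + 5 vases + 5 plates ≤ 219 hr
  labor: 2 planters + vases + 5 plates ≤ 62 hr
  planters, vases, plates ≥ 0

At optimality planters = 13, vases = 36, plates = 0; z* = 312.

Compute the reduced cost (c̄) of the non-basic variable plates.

-2.5

Binding: kiln and labor. Non-binding: clay (4 unused).
Since clay is not tight, its dual is 0.
The binding rows give the dual system: 3·y_kiln + 2·y_labor = 6 and 5·y_kiln + 1·y_labor = 6.5.
→ y_kiln = 1 and y_labor = 1.5.
Reduced cost of plates: c₃ − yᵀa₃ = 10 − (1·5 + 1.5·5) = 10 − 12.5 = -2.5.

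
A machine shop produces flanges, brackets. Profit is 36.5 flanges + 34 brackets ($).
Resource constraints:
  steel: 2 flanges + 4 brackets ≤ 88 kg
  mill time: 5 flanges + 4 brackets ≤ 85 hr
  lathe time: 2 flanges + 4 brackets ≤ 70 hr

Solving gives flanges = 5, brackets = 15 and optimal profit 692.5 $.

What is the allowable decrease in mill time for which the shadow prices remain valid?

15

Binding constraints: mill time, lathe time. The basis is B = [[5,4],[2,4]] with det 12.
Per unit decrease in mill time, x* moves by d = (-0.3333, 0.1667).
The basis stays optimal until flanges reaches 0; allowable decrease = 15 hr.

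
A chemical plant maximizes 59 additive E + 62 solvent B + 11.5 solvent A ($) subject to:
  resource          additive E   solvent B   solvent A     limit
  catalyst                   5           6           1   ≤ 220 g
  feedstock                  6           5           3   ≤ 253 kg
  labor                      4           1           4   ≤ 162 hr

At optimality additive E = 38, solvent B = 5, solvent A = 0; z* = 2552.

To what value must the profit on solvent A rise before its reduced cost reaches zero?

At the optimum: catalyst uses 220 of 220 (binding); feedstock uses 253 of 253 (binding); labor uses 157 of 162 (slack = 5).
Since labor is not tight, its dual is 0.
The binding rows give the dual system: 5·y_catalyst + 6·y_feedstock = 59 and 6·y_catalyst + 5·y_feedstock = 62.
Solving: y_catalyst = 7, y_feedstock = 4.
solvent A enters the basis when its profit ≥ yᵀa₃ = 7·1 + 4·3 = 19.

19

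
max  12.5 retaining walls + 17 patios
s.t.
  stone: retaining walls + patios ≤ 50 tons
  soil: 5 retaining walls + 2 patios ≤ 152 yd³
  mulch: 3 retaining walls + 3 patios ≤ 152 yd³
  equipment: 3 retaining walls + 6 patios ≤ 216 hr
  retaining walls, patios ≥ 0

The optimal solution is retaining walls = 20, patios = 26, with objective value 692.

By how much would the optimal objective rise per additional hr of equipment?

Check each constraint at x*: stone 46/50 (slack 4); soil 152/152 (tight); mulch 138/152 (slack 14); equipment 216/216 (tight).
Slack constraints have shadow price 0 (complementary slackness).
The binding rows give the dual system: 5·y_soil + 3·y_equipment = 12.5 and 2·y_soil + 6·y_equipment = 17.
→ y_soil = 1 and y_equipment = 2.5.
Shadow price of equipment = 2.5.

2.5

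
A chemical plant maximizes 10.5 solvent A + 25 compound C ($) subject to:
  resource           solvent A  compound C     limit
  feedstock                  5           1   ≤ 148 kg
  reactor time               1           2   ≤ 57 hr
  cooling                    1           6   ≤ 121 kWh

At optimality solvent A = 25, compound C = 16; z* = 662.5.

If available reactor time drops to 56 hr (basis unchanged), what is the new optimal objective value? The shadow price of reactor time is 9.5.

653

Δb = -1, so new z* = 662.5 + (9.5)·(-1) = 662.5 − 9.5 = 653.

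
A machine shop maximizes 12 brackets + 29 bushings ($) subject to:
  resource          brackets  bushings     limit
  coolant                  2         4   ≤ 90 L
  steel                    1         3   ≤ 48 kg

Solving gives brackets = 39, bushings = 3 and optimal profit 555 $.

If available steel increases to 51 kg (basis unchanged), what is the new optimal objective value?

Both coolant and steel are binding at x*.
From A_Bᵀ y = c: 2·y_coolant + 1·y_steel = 12; 4·y_coolant + 3·y_steel = 29.
→ y_coolant = 3.5 and y_steel = 5.
Δz = y_steel·Δb = 5 × (3) = 15, so new z* = 555 + 15 = 570.

570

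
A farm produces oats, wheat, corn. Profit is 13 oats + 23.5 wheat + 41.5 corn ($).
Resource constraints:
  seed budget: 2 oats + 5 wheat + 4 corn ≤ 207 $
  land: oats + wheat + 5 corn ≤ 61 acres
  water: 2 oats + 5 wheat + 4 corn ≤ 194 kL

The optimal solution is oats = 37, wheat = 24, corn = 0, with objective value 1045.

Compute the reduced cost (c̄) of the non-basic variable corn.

-2.5

Binding: land and water. Non-binding: seed budget (13 unused).
Since seed budget is not tight, its dual is 0.
From A_Bᵀ y = c: 1·y_land + 2·y_water = 13; 1·y_land + 5·y_water = 23.5.
→ y_land = 6 and y_water = 3.5.
Reduced cost of corn: c₃ − yᵀa₃ = 41.5 − (6·5 + 3.5·4) = 41.5 − 44 = -2.5.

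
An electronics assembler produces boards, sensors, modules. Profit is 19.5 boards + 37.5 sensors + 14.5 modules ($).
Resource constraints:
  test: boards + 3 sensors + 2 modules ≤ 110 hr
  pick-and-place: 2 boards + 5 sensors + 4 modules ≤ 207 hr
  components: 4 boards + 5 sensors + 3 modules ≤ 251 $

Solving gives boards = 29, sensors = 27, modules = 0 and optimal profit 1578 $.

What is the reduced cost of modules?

-9.5

Binding: test and components. Non-binding: pick-and-place (14 unused).
By complementary slackness, y = 0 for the non-binding constraint.
From A_Bᵀ y = c: 1·y_test + 4·y_components = 19.5; 3·y_test + 5·y_components = 37.5.
This yields shadow prices y_test = 7.5, y_components = 3.
Reduced cost of modules: c₃ − yᵀa₃ = 14.5 − (7.5·2 + 3·3) = 14.5 − 24 = -9.5.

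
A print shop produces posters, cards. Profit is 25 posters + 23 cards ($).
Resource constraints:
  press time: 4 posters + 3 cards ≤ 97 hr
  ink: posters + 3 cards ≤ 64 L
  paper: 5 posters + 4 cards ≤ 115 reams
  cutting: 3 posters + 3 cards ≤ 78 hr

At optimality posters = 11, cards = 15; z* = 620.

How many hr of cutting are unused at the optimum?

0

cutting used = 3·11 + 3·15 = 78; slack = 78 − 78 = 0.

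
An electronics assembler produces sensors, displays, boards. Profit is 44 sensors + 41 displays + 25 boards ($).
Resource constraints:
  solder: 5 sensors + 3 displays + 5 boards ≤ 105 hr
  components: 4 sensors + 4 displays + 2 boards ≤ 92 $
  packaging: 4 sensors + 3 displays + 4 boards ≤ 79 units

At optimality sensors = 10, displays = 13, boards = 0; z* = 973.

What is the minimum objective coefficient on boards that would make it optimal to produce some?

Binding: components and packaging. Non-binding: solder (16 unused).
By complementary slackness, y = 0 for the non-binding constraint.
From A_Bᵀ y = c: 4·y_components + 4·y_packaging = 44; 4·y_components + 3·y_packaging = 41.
→ y_components = 8 and y_packaging = 3.
boards enters the basis when its profit ≥ yᵀa₃ = 8·2 + 3·4 = 28.

28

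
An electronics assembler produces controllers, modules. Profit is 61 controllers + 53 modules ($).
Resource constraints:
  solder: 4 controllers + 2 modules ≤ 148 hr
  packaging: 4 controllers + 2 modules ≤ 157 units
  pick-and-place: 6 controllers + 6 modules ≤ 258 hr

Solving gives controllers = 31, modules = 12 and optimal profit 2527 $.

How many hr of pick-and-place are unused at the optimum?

pick-and-place used = 6·31 + 6·12 = 258; slack = 258 − 258 = 0.

0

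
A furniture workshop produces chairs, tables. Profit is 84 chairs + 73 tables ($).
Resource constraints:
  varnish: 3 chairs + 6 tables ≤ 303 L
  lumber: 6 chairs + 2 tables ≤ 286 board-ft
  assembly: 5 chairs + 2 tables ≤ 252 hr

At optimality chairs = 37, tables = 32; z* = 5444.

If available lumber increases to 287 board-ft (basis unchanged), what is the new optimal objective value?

5453.5

Check each constraint at x*: varnish 303/303 (tight); lumber 286/286 (tight); assembly 249/252 (slack 3).
Slack constraints have shadow price 0 (complementary slackness).
The binding rows give the dual system: 3·y_varnish + 6·y_lumber = 84 and 6·y_varnish + 2·y_lumber = 73.
Solving: y_varnish = 9, y_lumber = 9.5.
Δz = y_lumber·Δb = 9.5 × (1) = 9.5, so new z* = 5444 + 9.5 = 5453.5.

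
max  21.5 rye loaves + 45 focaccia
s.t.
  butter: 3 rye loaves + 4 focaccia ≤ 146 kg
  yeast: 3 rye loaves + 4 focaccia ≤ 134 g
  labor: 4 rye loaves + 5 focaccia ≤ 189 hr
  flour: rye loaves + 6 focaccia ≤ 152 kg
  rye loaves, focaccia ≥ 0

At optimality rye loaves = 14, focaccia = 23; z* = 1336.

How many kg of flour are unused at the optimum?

0

flour used = 1·14 + 6·23 = 152; slack = 152 − 152 = 0.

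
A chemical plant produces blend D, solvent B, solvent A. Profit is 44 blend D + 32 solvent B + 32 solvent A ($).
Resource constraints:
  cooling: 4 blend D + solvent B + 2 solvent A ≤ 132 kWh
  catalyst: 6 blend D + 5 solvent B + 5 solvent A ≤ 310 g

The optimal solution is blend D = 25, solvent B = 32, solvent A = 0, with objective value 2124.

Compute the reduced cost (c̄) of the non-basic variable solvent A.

-2

Both cooling and catalyst are binding at x*.
From A_Bᵀ y = c: 4·y_cooling + 6·y_catalyst = 44; 1·y_cooling + 5·y_catalyst = 32.
→ y_cooling = 2 and y_catalyst = 6.
Reduced cost of solvent A: c₃ − yᵀa₃ = 32 − (2·2 + 6·5) = 32 − 34 = -2.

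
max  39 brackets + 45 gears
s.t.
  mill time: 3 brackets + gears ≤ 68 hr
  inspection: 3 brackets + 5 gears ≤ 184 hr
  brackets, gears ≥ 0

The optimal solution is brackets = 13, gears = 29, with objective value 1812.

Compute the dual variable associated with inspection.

At the optimum: mill time uses 68 of 68 (binding); inspection uses 184 of 184 (binding).
Dual feasibility on the basic columns requires 3·y_mill time + 3·y_inspection = 39, 1·y_mill time + 5·y_inspection = 45.
This yields shadow prices y_mill time = 5, y_inspection = 8.
Shadow price of inspection = 8.

8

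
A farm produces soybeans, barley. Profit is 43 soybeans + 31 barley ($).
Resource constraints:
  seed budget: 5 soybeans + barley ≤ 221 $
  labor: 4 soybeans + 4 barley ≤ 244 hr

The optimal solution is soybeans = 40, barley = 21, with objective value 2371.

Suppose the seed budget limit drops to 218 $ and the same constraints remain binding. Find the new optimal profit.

Both seed budget and labor are binding at x*.
Dual feasibility on the basic columns requires 5·y_seed budget + 4·y_labor = 43, 1·y_seed budget + 4·y_labor = 31.
Solving: y_seed budget = 3, y_labor = 7.
Δz = y_seed budget·Δb = 3 × (-3) = -9, so new z* = 2371 − 9 = 2362.

2362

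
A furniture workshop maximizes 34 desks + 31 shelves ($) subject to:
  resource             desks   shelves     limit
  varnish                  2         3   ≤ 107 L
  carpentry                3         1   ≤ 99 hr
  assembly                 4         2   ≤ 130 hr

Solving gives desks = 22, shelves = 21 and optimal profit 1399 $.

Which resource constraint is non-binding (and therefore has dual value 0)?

varnish: 107/107 (binding)
carpentry: 87/99 (slack 12)
assembly: 130/130 (binding)
By complementary slackness, a constraint with positive slack has shadow price 0 → carpentry.

carpentry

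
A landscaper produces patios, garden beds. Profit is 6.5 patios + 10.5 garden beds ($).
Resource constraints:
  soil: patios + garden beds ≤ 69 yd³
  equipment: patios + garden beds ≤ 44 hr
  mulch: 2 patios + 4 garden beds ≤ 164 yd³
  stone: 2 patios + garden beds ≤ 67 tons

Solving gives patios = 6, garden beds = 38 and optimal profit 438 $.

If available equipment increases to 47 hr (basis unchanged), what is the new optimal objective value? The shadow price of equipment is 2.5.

445.5

Δb = 3, so new z* = 438 + (2.5)·(3) = 438 + 7.5 = 445.5.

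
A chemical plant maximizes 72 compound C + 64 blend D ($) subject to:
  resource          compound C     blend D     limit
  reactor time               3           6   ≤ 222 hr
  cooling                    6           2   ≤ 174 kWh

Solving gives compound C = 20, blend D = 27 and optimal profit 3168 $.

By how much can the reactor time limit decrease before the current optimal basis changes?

135

Binding constraints: reactor time, cooling. The basis is B = [[3,6],[6,2]] with det -30.
Per unit decrease in reactor time, x* moves by d = (0.0667, -0.2).
The basis stays optimal until blend D reaches 0; allowable decrease = 135 hr.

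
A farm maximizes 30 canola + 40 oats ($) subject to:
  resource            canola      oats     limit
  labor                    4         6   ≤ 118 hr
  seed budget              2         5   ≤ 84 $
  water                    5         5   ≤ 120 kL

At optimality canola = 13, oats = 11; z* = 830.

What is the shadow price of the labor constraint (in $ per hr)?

Binding: labor and water. Non-binding: seed budget (3 unused).
By complementary slackness, y = 0 for the non-binding constraint.
The binding rows give the dual system: 4·y_labor + 5·y_water = 30 and 6·y_labor + 5·y_water = 40.
Solving: y_labor = 5, y_water = 2.
Shadow price of labor = 5.

5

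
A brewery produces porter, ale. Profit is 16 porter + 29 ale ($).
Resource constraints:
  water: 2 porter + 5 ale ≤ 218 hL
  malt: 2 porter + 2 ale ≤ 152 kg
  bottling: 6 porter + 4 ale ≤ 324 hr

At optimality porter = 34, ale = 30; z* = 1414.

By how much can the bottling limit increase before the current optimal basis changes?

Binding constraints: water, bottling. The basis is B = [[2,5],[6,4]] with det -22.
Per unit increase in bottling, x* moves by d = (0.2273, -0.0909).
The basis stays optimal until malt becomes binding; allowable increase = 88 hr.

88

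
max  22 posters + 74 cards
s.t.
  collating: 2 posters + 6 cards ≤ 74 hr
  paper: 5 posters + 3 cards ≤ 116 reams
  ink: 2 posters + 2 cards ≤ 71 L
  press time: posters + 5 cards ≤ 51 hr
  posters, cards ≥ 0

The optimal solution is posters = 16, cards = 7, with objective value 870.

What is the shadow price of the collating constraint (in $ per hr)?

9

Check each constraint at x*: collating 74/74 (tight); paper 101/116 (slack 15); ink 46/71 (slack 25); press time 51/51 (tight).
By complementary slackness, y = 0 for the non-binding constraints.
Dual feasibility on the basic columns requires 2·y_collating + 1·y_press time = 22, 6·y_collating + 5·y_press time = 74.
Solving: y_collating = 9, y_press time = 4.
Shadow price of collating = 9.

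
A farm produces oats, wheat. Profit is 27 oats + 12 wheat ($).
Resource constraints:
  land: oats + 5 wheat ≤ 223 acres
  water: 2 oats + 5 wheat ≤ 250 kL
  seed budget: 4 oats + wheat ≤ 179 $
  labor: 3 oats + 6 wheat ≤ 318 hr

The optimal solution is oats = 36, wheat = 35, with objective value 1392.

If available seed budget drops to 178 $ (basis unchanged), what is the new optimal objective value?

At the optimum: land uses 211 of 223 (slack = 12); water uses 247 of 250 (slack = 3); seed budget uses 179 of 179 (binding); labor uses 318 of 318 (binding).
Since land, water are not tight, their duals are 0.
From A_Bᵀ y = c: 4·y_seed budget + 3·y_labor = 27; 1·y_seed budget + 6·y_labor = 12.
→ y_seed budget = 6 and y_labor = 1.
Δz = y_seed budget·Δb = 6 × (-1) = -6, so new z* = 1392 − 6 = 1386.

1386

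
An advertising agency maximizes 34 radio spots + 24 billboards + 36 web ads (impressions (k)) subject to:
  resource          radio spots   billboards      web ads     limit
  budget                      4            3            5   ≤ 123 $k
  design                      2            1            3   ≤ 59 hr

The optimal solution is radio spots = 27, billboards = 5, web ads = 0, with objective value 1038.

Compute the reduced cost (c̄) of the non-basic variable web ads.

-8

Both budget and design are binding at x*.
From A_Bᵀ y = c: 4·y_budget + 2·y_design = 34; 3·y_budget + 1·y_design = 24.
This yields shadow prices y_budget = 7, y_design = 3.
Reduced cost of web ads: c₃ − yᵀa₃ = 36 − (7·5 + 3·3) = 36 − 44 = -8.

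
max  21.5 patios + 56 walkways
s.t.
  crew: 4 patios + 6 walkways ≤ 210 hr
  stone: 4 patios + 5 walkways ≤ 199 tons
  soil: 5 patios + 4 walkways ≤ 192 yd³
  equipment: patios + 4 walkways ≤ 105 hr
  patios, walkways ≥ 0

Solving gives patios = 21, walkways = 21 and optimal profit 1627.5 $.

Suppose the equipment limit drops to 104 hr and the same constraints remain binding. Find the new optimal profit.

At the optimum: crew uses 210 of 210 (binding); stone uses 189 of 199 (slack = 10); soil uses 189 of 192 (slack = 3); equipment uses 105 of 105 (binding).
By complementary slackness, y = 0 for the non-binding constraints.
Dual feasibility on the basic columns requires 4·y_crew + 1·y_equipment = 21.5, 6·y_crew + 4·y_equipment = 56.
This yields shadow prices y_crew = 3, y_equipment = 9.5.
Δz = y_equipment·Δb = 9.5 × (-1) = -9.5, so new z* = 1627.5 − 9.5 = 1618.

1618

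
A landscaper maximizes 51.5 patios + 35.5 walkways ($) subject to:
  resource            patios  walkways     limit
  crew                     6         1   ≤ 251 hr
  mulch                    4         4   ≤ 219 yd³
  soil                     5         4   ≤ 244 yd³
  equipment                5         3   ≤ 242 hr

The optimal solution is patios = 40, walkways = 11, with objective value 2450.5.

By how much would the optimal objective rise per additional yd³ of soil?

At the optimum: crew uses 251 of 251 (binding); mulch uses 204 of 219 (slack = 15); soil uses 244 of 244 (binding); equipment uses 233 of 242 (slack = 9).
Slack constraints have shadow price 0 (complementary slackness).
Dual feasibility on the basic columns requires 6·y_crew + 5·y_soil = 51.5, 1·y_crew + 4·y_soil = 35.5.
Solving: y_crew = 1.5, y_soil = 8.5.
Shadow price of soil = 8.5.

8.5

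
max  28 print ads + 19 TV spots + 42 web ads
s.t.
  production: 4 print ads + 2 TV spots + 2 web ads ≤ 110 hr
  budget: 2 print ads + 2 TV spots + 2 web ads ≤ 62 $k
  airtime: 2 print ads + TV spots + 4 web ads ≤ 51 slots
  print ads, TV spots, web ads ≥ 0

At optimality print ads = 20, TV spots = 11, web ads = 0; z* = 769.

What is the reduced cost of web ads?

At the optimum: production uses 102 of 110 (slack = 8); budget uses 62 of 62 (binding); airtime uses 51 of 51 (binding).
Since production is not tight, its dual is 0.
Dual feasibility on the basic columns requires 2·y_budget + 2·y_airtime = 28, 2·y_budget + 1·y_airtime = 19.
Solving: y_budget = 5, y_airtime = 9.
Reduced cost of web ads: c₃ − yᵀa₃ = 42 − (5·2 + 9·4) = 42 − 46 = -4.

-4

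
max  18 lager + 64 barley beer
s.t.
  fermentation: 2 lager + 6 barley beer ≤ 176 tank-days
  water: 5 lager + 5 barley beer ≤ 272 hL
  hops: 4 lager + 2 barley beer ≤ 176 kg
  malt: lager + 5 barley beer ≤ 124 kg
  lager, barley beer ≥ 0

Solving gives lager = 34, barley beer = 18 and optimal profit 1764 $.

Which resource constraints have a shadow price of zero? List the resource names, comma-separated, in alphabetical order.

hops, water

fermentation: 176/176 (binding)
water: 260/272 (slack 12)
hops: 172/176 (slack 4)
malt: 124/124 (binding)
By complementary slackness, a constraint with positive slack has shadow price 0 → hops, water.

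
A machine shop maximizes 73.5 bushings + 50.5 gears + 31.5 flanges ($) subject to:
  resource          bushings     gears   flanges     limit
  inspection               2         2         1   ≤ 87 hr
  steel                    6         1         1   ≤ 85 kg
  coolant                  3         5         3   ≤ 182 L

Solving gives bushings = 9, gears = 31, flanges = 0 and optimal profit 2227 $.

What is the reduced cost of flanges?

At the optimum: inspection uses 80 of 87 (slack = 7); steel uses 85 of 85 (binding); coolant uses 182 of 182 (binding).
Slack constraints have shadow price 0 (complementary slackness).
The binding rows give the dual system: 6·y_steel + 3·y_coolant = 73.5 and 1·y_steel + 5·y_coolant = 50.5.
→ y_steel = 8 and y_coolant = 8.5.
Reduced cost of flanges: c₃ − yᵀa₃ = 31.5 − (8·1 + 8.5·3) = 31.5 − 33.5 = -2.

-2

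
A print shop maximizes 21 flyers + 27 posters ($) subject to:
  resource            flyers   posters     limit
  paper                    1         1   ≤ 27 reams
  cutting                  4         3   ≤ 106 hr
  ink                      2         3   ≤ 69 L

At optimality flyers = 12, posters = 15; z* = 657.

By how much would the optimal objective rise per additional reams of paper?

At the optimum: paper uses 27 of 27 (binding); cutting uses 93 of 106 (slack = 13); ink uses 69 of 69 (binding).
Since cutting is not tight, its dual is 0.
Dual feasibility on the basic columns requires 1·y_paper + 2·y_ink = 21, 1·y_paper + 3·y_ink = 27.
→ y_paper = 9 and y_ink = 6.
Shadow price of paper = 9.

9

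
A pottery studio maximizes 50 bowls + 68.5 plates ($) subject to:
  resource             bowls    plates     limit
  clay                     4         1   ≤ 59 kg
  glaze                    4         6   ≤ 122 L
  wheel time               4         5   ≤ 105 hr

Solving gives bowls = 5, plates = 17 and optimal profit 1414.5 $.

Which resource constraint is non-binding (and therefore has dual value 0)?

clay

clay: 37/59 (slack 22)
glaze: 122/122 (binding)
wheel time: 105/105 (binding)
By complementary slackness, a constraint with positive slack has shadow price 0 → clay.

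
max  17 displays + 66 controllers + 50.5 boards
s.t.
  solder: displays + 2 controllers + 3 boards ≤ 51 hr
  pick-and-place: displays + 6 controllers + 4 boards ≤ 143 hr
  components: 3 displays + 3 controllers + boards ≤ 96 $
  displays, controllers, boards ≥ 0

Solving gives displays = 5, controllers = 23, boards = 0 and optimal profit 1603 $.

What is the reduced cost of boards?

At the optimum: solder uses 51 of 51 (binding); pick-and-place uses 143 of 143 (binding); components uses 84 of 96 (slack = 12).
By complementary slackness, y = 0 for the non-binding constraint.
From A_Bᵀ y = c: 1·y_solder + 1·y_pick-and-place = 17; 2·y_solder + 6·y_pick-and-place = 66.
→ y_solder = 9 and y_pick-and-place = 8.
Reduced cost of boards: c₃ − yᵀa₃ = 50.5 − (9·3 + 8·4) = 50.5 − 59 = -8.5.

-8.5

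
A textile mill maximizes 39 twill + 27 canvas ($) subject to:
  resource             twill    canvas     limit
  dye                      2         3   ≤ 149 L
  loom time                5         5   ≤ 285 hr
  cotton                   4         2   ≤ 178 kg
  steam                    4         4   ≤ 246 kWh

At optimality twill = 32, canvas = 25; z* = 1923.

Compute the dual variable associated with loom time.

3

Check each constraint at x*: dye 139/149 (slack 10); loom time 285/285 (tight); cotton 178/178 (tight); steam 228/246 (slack 18).
Slack constraints have shadow price 0 (complementary slackness).
Dual feasibility on the basic columns requires 5·y_loom time + 4·y_cotton = 39, 5·y_loom time + 2·y_cotton = 27.
Solving: y_loom time = 3, y_cotton = 6.
Shadow price of loom time = 3.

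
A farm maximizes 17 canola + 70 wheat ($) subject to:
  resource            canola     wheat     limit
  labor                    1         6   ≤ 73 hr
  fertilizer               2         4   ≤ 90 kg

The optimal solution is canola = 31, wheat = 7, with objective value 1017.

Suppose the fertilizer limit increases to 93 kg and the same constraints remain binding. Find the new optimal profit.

At the optimum: labor uses 73 of 73 (binding); fertilizer uses 90 of 90 (binding).
Dual feasibility on the basic columns requires 1·y_labor + 2·y_fertilizer = 17, 6·y_labor + 4·y_fertilizer = 70.
Solving: y_labor = 9, y_fertilizer = 4.
Δz = y_fertilizer·Δb = 4 × (3) = 12, so new z* = 1017 + 12 = 1029.

1029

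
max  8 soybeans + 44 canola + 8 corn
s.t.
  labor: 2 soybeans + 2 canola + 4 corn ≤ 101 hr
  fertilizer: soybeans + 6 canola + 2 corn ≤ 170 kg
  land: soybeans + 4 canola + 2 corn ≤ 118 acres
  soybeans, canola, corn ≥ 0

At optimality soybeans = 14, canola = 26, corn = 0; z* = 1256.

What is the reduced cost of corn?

-8

At the optimum: labor uses 80 of 101 (slack = 21); fertilizer uses 170 of 170 (binding); land uses 118 of 118 (binding).
Slack constraints have shadow price 0 (complementary slackness).
From A_Bᵀ y = c: 1·y_fertilizer + 1·y_land = 8; 6·y_fertilizer + 4·y_land = 44.
Solving: y_fertilizer = 6, y_land = 2.
Reduced cost of corn: c₃ − yᵀa₃ = 8 − (6·2 + 2·2) = 8 − 16 = -8.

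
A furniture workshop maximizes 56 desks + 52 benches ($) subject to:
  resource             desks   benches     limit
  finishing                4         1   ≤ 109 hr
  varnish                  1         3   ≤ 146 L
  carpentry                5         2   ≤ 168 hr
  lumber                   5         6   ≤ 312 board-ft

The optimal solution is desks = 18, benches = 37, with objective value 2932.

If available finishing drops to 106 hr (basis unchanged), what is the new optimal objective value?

2920

At the optimum: finishing uses 109 of 109 (binding); varnish uses 129 of 146 (slack = 17); carpentry uses 164 of 168 (slack = 4); lumber uses 312 of 312 (binding).
By complementary slackness, y = 0 for the non-binding constraints.
Dual feasibility on the basic columns requires 4·y_finishing + 5·y_lumber = 56, 1·y_finishing + 6·y_lumber = 52.
Solving: y_finishing = 4, y_lumber = 8.
Δz = y_finishing·Δb = 4 × (-3) = -12, so new z* = 2932 − 12 = 2920.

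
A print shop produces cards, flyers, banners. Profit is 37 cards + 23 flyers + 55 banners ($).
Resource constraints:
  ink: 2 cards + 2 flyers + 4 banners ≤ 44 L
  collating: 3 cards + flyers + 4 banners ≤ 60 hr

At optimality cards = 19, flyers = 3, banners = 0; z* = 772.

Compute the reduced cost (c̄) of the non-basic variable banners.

Both ink and collating are binding at x*.
The binding rows give the dual system: 2·y_ink + 3·y_collating = 37 and 2·y_ink + 1·y_collating = 23.
This yields shadow prices y_ink = 8, y_collating = 7.
Reduced cost of banners: c₃ − yᵀa₃ = 55 − (8·4 + 7·4) = 55 − 60 = -5.

-5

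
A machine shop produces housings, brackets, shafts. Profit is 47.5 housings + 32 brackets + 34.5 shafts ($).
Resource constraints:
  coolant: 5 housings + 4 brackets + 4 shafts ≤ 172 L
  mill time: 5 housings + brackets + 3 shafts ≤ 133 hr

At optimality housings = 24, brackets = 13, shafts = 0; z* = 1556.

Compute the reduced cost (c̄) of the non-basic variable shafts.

-1.5

Both coolant and mill time are binding at x*.
Dual feasibility on the basic columns requires 5·y_coolant + 5·y_mill time = 47.5, 4·y_coolant + 1·y_mill time = 32.
→ y_coolant = 7.5 and y_mill time = 2.
Reduced cost of shafts: c₃ − yᵀa₃ = 34.5 − (7.5·4 + 2·3) = 34.5 − 36 = -1.5.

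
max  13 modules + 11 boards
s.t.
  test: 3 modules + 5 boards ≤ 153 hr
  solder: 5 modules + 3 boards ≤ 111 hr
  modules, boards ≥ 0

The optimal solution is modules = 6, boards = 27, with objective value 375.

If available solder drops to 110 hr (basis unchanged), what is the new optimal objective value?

373

At the optimum: test uses 153 of 153 (binding); solder uses 111 of 111 (binding).
From A_Bᵀ y = c: 3·y_test + 5·y_solder = 13; 5·y_test + 3·y_solder = 11.
→ y_test = 1 and y_solder = 2.
Δz = y_solder·Δb = 2 × (-1) = -2, so new z* = 375 − 2 = 373.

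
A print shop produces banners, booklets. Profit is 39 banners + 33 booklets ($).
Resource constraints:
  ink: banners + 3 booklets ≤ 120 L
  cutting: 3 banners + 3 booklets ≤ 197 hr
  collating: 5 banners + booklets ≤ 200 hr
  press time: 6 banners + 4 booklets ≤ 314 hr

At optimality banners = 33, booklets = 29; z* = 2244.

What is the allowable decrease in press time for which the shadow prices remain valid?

154

Binding constraints: ink, press time. The basis is B = [[1,3],[6,4]] with det -14.
Per unit decrease in press time, x* moves by d = (-0.2143, 0.0714).
The basis stays optimal until banners reaches 0; allowable decrease = 154 hr.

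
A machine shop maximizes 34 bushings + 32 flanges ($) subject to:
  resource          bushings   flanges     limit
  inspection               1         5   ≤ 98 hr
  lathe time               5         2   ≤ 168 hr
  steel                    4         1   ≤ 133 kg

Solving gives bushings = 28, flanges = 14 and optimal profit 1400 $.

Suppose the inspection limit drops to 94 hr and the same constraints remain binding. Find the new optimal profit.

1384

Check each constraint at x*: inspection 98/98 (tight); lathe time 168/168 (tight); steel 126/133 (slack 7).
Since steel is not tight, its dual is 0.
The binding rows give the dual system: 1·y_inspection + 5·y_lathe time = 34 and 5·y_inspection + 2·y_lathe time = 32.
→ y_inspection = 4 and y_lathe time = 6.
Δz = y_inspection·Δb = 4 × (-4) = -16, so new z* = 1400 − 16 = 1384.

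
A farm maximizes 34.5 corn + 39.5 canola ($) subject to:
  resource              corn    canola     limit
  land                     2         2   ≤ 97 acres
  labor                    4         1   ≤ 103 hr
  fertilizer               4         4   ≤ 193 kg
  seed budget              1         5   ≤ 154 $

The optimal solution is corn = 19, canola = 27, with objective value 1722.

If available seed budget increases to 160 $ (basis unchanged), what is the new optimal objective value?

1761

Check each constraint at x*: land 92/97 (slack 5); labor 103/103 (tight); fertilizer 184/193 (slack 9); seed budget 154/154 (tight).
Since land, fertilizer are not tight, their duals are 0.
The binding rows give the dual system: 4·y_labor + 1·y_seed budget = 34.5 and 1·y_labor + 5·y_seed budget = 39.5.
→ y_labor = 7 and y_seed budget = 6.5.
Δz = y_seed budget·Δb = 6.5 × (6) = 39, so new z* = 1722 + 39 = 1761.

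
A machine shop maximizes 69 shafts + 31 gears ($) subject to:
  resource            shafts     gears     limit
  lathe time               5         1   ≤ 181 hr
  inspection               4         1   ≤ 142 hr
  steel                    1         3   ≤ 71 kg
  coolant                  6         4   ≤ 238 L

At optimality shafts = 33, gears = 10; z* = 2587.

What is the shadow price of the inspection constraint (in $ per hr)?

At the optimum: lathe time uses 175 of 181 (slack = 6); inspection uses 142 of 142 (binding); steel uses 63 of 71 (slack = 8); coolant uses 238 of 238 (binding).
By complementary slackness, y = 0 for the non-binding constraints.
From A_Bᵀ y = c: 4·y_inspection + 6·y_coolant = 69; 1·y_inspection + 4·y_coolant = 31.
→ y_inspection = 9 and y_coolant = 5.5.
Shadow price of inspection = 9.

9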